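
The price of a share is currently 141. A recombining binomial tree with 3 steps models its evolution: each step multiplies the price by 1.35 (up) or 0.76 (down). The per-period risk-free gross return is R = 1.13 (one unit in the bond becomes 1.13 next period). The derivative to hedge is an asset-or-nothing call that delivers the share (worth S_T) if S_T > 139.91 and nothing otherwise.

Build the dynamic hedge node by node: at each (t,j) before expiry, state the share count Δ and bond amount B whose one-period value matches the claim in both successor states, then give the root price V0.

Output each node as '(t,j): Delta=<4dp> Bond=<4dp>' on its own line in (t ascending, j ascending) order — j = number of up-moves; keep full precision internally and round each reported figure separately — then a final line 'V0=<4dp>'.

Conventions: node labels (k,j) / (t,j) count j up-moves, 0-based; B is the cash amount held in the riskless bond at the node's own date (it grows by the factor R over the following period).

Arbitrage-free pricing uses the up-move probability p* = (R−d)/(u−d) = 0.6271, discounting each step at R = 1.13.
Expiry values: V(3,0)=0.0000, V(3,1)=0.0000, V(3,2)=195.2991, V(3,3)=346.9129
  t=2,j=0: stock 81.4416 → up 109.9462 (V=0.0000), down 61.8956 (V=0.0000). Price 0.0000; hedge Δ=0.0000, bond B=0.0000.
  t=2,j=1: stock 144.6660 → up 195.2991 (V=195.2991), down 109.9462 (V=0.0000). Price 108.3856; hedge Δ=2.2881, bond B=-222.6298.
  t=2,j=2: stock 256.9725 → up 346.9129 (V=346.9129), down 195.2991 (V=195.2991). Price 256.9725; hedge Δ=1.0000, bond B=0.0000.
  t=1,j=0: stock 107.1600 → up 144.6660 (V=108.3856), down 81.4416 (V=0.0000). Price 60.1510; hedge Δ=1.7143, bond B=-123.5534.
  t=1,j=1: stock 190.3500 → up 256.9725 (V=256.9725), down 144.6660 (V=108.3856). Price 178.3781; hedge Δ=1.3230, bond B=-73.4642.
  t=0,j=0: stock 141.0000 → up 190.3500 (V=178.3781), down 107.1600 (V=60.1510). Price 118.8437; hedge Δ=1.4212, bond B=-81.5412.
Sanity check at the root: Δ(0,0)·S0 + B(0,0) reproduces V0 = 118.8437.

(0,0): Delta=1.4212 Bond=-81.5412
(1,0): Delta=1.7143 Bond=-123.5534
(1,1): Delta=1.3230 Bond=-73.4642
(2,0): Delta=0.0000 Bond=0.0000
(2,1): Delta=2.2881 Bond=-222.6298
(2,2): Delta=1.0000 Bond=0.0000
V0=118.8437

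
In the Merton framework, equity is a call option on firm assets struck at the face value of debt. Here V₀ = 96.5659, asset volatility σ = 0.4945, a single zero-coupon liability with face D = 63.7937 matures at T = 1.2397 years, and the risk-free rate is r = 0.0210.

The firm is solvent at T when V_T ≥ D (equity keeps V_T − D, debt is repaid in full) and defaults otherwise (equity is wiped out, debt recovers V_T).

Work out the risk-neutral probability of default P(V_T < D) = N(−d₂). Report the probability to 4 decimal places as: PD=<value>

Work the structural quantities from V₀ = 96.5659 against face 63.7937:
d₁ = [ln(V₀/D) + (r + σ²/2)T] / (σ√T)
   = [ln(96.5659/63.7937) + (0.0210 + 0.5·0.4945²)·1.2397] / (0.4945·√1.2397)
   = [0.414571 + 0.177606] / 0.550585 = 1.075541
d₂ = d₁ − σ√T = 1.075541 − 0.550585 = 0.524956
risk-neutral PD = N(−d₂) = N(-0.524956) = 0.299807

PD=0.2998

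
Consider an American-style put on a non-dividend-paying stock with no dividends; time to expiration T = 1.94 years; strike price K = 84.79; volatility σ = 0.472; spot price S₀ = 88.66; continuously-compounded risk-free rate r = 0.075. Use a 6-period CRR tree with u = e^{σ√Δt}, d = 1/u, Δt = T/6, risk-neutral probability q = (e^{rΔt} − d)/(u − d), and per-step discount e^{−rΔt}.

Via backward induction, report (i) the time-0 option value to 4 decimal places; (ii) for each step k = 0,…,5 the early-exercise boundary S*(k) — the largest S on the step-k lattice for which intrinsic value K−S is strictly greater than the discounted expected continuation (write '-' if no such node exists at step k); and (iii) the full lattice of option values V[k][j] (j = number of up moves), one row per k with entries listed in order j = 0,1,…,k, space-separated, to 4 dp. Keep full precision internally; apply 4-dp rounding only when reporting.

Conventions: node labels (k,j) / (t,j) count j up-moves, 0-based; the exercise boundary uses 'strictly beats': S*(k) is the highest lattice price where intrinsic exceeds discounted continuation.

price = 15.0441
boundary = - - 51.8330 39.6320 51.8330 67.7902
tree:
15.0441
22.6851 7.4878
32.9570 12.6533 2.2420
45.1580 20.8170 4.4046 0.0000
54.4870 32.9570 8.6532 0.0000 0.0000
61.6201 45.1580 16.9998 0.0000 0.0000 0.0000
67.0740 54.4870 32.9570 0.0000 0.0000 0.0000 0.0000

Δt=0.32333, u=1.30786, d=0.76461, q=0.47849, disc=e^(-rΔt)=0.97604
k=6 terminal: V=max(K-S,0) → 67.0740 54.4870 32.9570 0.0000 0.0000 0.0000 0.0000
k=5: j=0 S=23.1699 intr=61.6201 cont=59.5886 V=61.6201[EX]; j=1 S=39.6320 intr=45.1580 cont=43.1266 V=45.1580[EX]; j=2 S=67.7902 intr=16.9998 cont=16.7757 V=16.9998[EX]; j=3 S=115.9547 intr=0.0000 cont=0.0000 V=0.0000[hold]; j=4 S=198.3396 intr=0.0000 cont=0.0000 V=0.0000[hold]; j=5 S=339.2583 intr=0.0000 cont=0.0000 V=0.0000[hold]  S*(5)=67.7902
k=4: j=0 S=30.3030 intr=54.4870 cont=52.4556 V=54.4870[EX]; j=1 S=51.8330 intr=32.9570 cont=30.9255 V=32.9570[EX]; j=2 S=88.6600 intr=0.0000 cont=8.6532 V=8.6532[hold]; j=3 S=151.6522 intr=0.0000 cont=0.0000 V=0.0000[hold]; j=4 S=259.3999 intr=0.0000 cont=0.0000 V=0.0000[hold]  S*(4)=51.8330
k=3: j=0 S=39.6320 intr=45.1580 cont=43.1266 V=45.1580[EX]; j=1 S=67.7902 intr=16.9998 cont=20.8170 V=20.8170[hold]; j=2 S=115.9547 intr=0.0000 cont=4.4046 V=4.4046[hold]; j=3 S=198.3396 intr=0.0000 cont=0.0000 V=0.0000[hold]  S*(3)=39.6320
k=2: j=0 S=51.8330 intr=32.9570 cont=32.7083 V=32.9570[EX]; j=1 S=88.6600 intr=0.0000 cont=12.6533 V=12.6533[hold]; j=2 S=151.6522 intr=0.0000 cont=2.2420 V=2.2420[hold]  S*(2)=51.8330
k=1: j=0 S=67.7902 intr=16.9998 cont=22.6851 V=22.6851[hold]; j=1 S=115.9547 intr=0.0000 cont=7.4878 V=7.4878[hold]  S*(1)=-
k=0: j=0 S=88.6600 intr=0.0000 cont=15.0441 V=15.0441[hold]  S*(0)=-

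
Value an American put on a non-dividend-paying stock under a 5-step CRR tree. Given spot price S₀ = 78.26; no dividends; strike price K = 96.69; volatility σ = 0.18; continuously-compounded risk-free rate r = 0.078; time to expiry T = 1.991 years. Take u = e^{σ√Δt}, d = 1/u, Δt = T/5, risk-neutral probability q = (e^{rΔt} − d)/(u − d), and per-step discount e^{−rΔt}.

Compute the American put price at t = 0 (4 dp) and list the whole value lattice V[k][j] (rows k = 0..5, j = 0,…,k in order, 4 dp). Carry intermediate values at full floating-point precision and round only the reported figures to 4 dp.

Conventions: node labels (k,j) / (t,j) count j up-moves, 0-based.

price = 18.4300
tree:
18.4300
26.8329 9.4301
34.3337 18.4300 4.1686
41.0290 26.8329 9.0163 1.2874
47.0054 34.3337 18.4300 3.4070 0.0000
52.3402 41.0290 26.8329 9.0163 0.0000 0.0000

Δt=0.39820, u=1.12029, d=0.89263, q=0.61020, disc=e^(-rΔt)=0.96942
k=5 terminal: V=max(K-S,0) → 52.3402 41.0290 26.8329 9.0163 0.0000 0.0000
k=4: j=0 S=49.6846 intr=47.0054 cont=44.0484 V=47.0054[EX]; j=1 S=62.3563 intr=34.3337 cont=31.3767 V=34.3337[EX]; j=2 S=78.2600 intr=18.4300 cont=15.4730 V=18.4300[EX]; j=3 S=98.2198 intr=0.0000 cont=3.4070 V=3.4070[hold]; j=4 S=123.2702 intr=0.0000 cont=0.0000 V=0.0000[hold]
k=3: j=0 S=55.6610 intr=41.0290 cont=38.0720 V=41.0290[EX]; j=1 S=69.8571 intr=26.8329 cont=23.8760 V=26.8329[EX]; j=2 S=87.6737 intr=9.0163 cont=8.9796 V=9.0163[EX]; j=3 S=110.0344 intr=0.0000 cont=1.2874 V=1.2874[hold]
k=2: j=0 S=62.3563 intr=34.3337 cont=31.3767 V=34.3337[EX]; j=1 S=78.2600 intr=18.4300 cont=15.4730 V=18.4300[EX]; j=2 S=98.2198 intr=0.0000 cont=4.1686 V=4.1686[hold]
k=1: j=0 S=69.8571 intr=26.8329 cont=23.8760 V=26.8329[EX]; j=1 S=87.6737 intr=9.0163 cont=9.4301 V=9.4301[hold]
k=0: j=0 S=78.2600 intr=18.4300 cont=15.7178 V=18.4300[EX]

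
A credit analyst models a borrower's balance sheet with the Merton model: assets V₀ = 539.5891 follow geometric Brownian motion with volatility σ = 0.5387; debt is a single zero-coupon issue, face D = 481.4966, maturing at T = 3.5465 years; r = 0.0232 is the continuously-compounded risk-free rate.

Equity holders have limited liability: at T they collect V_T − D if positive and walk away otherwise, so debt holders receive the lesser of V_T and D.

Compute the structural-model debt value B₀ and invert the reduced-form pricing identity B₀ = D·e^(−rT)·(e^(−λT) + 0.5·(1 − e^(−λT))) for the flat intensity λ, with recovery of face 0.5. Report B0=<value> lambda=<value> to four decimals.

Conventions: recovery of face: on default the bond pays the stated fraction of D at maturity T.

B0=297.5591 lambda=0.3026

Apply the equity-as-call identities (strike 481.4966, horizon 3.5465 years):
d₁ = [ln(V₀/D) + (r + σ²/2)T] / (σ√T)
   = [ln(539.5891/481.4966) + (0.0232 + 0.5·0.5387²)·3.5465] / (0.5387·√3.5465)
   = [0.113909 + 0.596872] / 1.014488 = 0.700630
d₂ = d₁ − σ√T = 0.700630 − 1.014488 = -0.313858
N(d₁) = 0.758233,  N(d₂) = 0.376814,  e^(−rT) = 0.921015
E₀ = V₀·N(d₁) − D·e^(−rT)·N(d₂)
   = 539.5891·0.758233 − 481.4966·0.921015·0.376814 = 242.030025
B₀ = V₀ − E₀ = 539.5891 − 242.030025 = 297.559075
e^(−λT) = (B₀·e^(rT)/D − 0.5)/(1 − 0.5) = (297.5591·1.085758/481.4966 − 0.5)/0.5 = 0.34197133
λ = −ln(0.34197133)/3.5465 = 0.302560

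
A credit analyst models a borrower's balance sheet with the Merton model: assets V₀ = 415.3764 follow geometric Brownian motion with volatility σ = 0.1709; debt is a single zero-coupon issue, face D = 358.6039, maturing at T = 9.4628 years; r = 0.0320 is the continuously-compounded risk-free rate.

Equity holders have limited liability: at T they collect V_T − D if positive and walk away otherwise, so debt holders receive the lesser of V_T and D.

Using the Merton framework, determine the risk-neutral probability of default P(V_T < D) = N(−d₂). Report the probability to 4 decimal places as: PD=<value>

PD=0.2767

With assets at 415.3764 and a single debt payment of 358.6039 at 9.4628 years:
d₁ = [ln(V₀/D) + (r + σ²/2)T] / (σ√T)
   = [ln(415.3764/358.6039) + (0.0320 + 0.5·0.1709²)·9.4628] / (0.1709·√9.4628)
   = [0.146967 + 0.440999] / 0.525717 = 1.118407
d₂ = d₁ − σ√T = 1.118407 − 0.525717 = 0.592690
risk-neutral PD = N(−d₂) = N(-0.592690) = 0.276694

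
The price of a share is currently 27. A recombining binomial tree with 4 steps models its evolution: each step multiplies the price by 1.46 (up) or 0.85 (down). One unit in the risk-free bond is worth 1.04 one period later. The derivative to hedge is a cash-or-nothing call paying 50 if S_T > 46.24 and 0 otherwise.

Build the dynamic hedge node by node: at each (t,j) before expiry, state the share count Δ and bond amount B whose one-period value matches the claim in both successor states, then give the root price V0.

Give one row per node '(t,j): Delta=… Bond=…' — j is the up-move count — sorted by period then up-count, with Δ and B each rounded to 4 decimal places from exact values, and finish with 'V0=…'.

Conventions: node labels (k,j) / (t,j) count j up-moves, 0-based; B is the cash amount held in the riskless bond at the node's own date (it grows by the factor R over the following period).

(0,0): Delta=0.5408 Bond=-10.6432
(1,0): Delta=0.3204 Bond=-6.0091
(1,1): Delta=0.8246 Bond=-22.2540
(2,0): Delta=0.0000 Bond=0.0000
(2,1): Delta=0.7326 Bond=-20.0639
(2,2): Delta=0.9429 Bond=-29.9530
(3,0): Delta=0.0000 Bond=0.0000
(3,1): Delta=0.0000 Bond=0.0000
(3,2): Delta=1.6755 Bond=-66.9924
(3,3): Delta=0.0000 Bond=48.0769
V0=3.9593

Risk-neutral probability p* = (R−d)/(u−d) = (1.04−0.85)/(1.46−0.85) = 0.3115.
At maturity the claim pays: V(4,0)=0.0000, V(4,1)=0.0000, V(4,2)=0.0000, V(4,3)=50.0000, V(4,4)=50.0000
(3,0): S=16.5814. Δ = (V_up−V_dn)/(S_up−S_dn) = (0.0000−0.0000)/(24.2088−14.0942) = 0.0000. V = [p*·0.0000 + (1−p*)·0.0000]/1.04 = 0.0000. B = V − Δ·S = 0.0000.
(3,1): S=28.4809. Δ = (V_up−V_dn)/(S_up−S_dn) = (0.0000−0.0000)/(41.5822−24.2088) = 0.0000. V = [p*·0.0000 + (1−p*)·0.0000]/1.04 = 0.0000. B = V − Δ·S = 0.0000.
(3,2): S=48.9202. Δ = (V_up−V_dn)/(S_up−S_dn) = (50.0000−0.0000)/(71.4235−41.5822) = 1.6755. V = [p*·50.0000 + (1−p*)·0.0000]/1.04 = 14.9748. B = V − Δ·S = -66.9924.
(3,3): S=84.0277. Δ = (V_up−V_dn)/(S_up−S_dn) = (50.0000−50.0000)/(122.6804−71.4235) = 0.0000. V = [p*·50.0000 + (1−p*)·50.0000]/1.04 = 48.0769. B = V − Δ·S = 48.0769.
(2,0): S=19.5075. Δ = (V_up−V_dn)/(S_up−S_dn) = (0.0000−0.0000)/(28.4809−16.5814) = 0.0000. V = [p*·0.0000 + (1−p*)·0.0000]/1.04 = 0.0000. B = V − Δ·S = 0.0000.
(2,1): S=33.5070. Δ = (V_up−V_dn)/(S_up−S_dn) = (14.9748−0.0000)/(48.9202−28.4809) = 0.7326. V = [p*·14.9748 + (1−p*)·0.0000]/1.04 = 4.4849. B = V − Δ·S = -20.0639.
(2,2): S=57.5532. Δ = (V_up−V_dn)/(S_up−S_dn) = (48.0769−14.9748)/(84.0277−48.9202) = 0.9429. V = [p*·48.0769 + (1−p*)·14.9748]/1.04 = 24.3128. B = V − Δ·S = -29.9530.
(1,0): S=22.9500. Δ = (V_up−V_dn)/(S_up−S_dn) = (4.4849−0.0000)/(33.5070−19.5075) = 0.3204. V = [p*·4.4849 + (1−p*)·0.0000]/1.04 = 1.3432. B = V − Δ·S = -6.0091.
(1,1): S=39.4200. Δ = (V_up−V_dn)/(S_up−S_dn) = (24.3128−4.4849)/(57.5532−33.5070) = 0.8246. V = [p*·24.3128 + (1−p*)·4.4849]/1.04 = 10.2508. B = V − Δ·S = -22.2540.
(0,0): S=27.0000. Δ = (V_up−V_dn)/(S_up−S_dn) = (10.2508−1.3432)/(39.4200−22.9500) = 0.5408. V = [p*·10.2508 + (1−p*)·1.3432]/1.04 = 3.9593. B = V − Δ·S = -10.6432.
Sanity check at the root: Δ(0,0)·S0 + B(0,0) reproduces V0 = 3.9593.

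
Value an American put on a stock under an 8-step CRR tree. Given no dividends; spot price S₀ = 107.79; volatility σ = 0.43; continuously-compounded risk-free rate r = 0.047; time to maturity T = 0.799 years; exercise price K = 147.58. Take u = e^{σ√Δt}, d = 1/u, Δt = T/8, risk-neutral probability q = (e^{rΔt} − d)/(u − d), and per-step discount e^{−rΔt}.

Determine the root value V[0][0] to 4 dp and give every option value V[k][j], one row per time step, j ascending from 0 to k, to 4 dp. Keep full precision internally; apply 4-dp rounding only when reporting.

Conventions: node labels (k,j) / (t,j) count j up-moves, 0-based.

Δt=0.09988, u=1.14556, d=0.87294, q=0.48334, disc=e^(-rΔt)=0.99532
k=8 terminal: V=max(K-S,0) → 111.2356 99.8850 84.9895 65.4421 39.7900 6.1265 0.0000 0.0000 0.0000
k=7: j=0 S=41.6347 intr=105.9453 cont=105.2541 V=105.9453[EX]; j=1 S=54.6375 intr=92.9425 cont=92.2514 V=92.9425[EX]; j=2 S=71.7011 intr=75.8789 cont=75.1878 V=75.8789[EX]; j=3 S=94.0938 intr=53.4862 cont=52.7951 V=53.4862[EX]; j=4 S=123.4798 intr=24.1002 cont=23.4090 V=24.1002[EX]; j=5 S=162.0433 intr=0.0000 cont=3.1505 V=3.1505[hold]; j=6 S=212.6504 intr=0.0000 cont=0.0000 V=0.0000[hold]; j=7 S=279.0624 intr=0.0000 cont=0.0000 V=0.0000[hold]
k=6: j=0 S=47.6950 intr=99.8850 cont=99.1938 V=99.8850[EX]; j=1 S=62.5905 intr=84.9895 cont=84.2984 V=84.9895[EX]; j=2 S=82.1379 intr=65.4421 cont=64.7510 V=65.4421[EX]; j=3 S=107.7900 intr=39.7900 cont=39.0989 V=39.7900[EX]; j=4 S=141.4535 intr=6.1265 cont=13.9090 V=13.9090[hold]; j=5 S=185.6302 intr=0.0000 cont=1.6201 V=1.6201[hold]; j=6 S=243.6036 intr=0.0000 cont=0.0000 V=0.0000[hold]
k=5: j=0 S=54.6375 intr=92.9425 cont=92.2514 V=92.9425[EX]; j=1 S=71.7011 intr=75.8789 cont=75.1878 V=75.8789[EX]; j=2 S=94.0938 intr=53.4862 cont=52.7951 V=53.4862[EX]; j=3 S=123.4798 intr=24.1002 cont=27.1530 V=27.1530[hold]; j=4 S=162.0433 intr=0.0000 cont=7.9320 V=7.9320[hold]; j=5 S=212.6504 intr=0.0000 cont=0.8331 V=0.8331[hold]
k=4: j=0 S=62.5905 intr=84.9895 cont=84.2984 V=84.9895[EX]; j=1 S=82.1379 intr=65.4421 cont=64.7510 V=65.4421[EX]; j=2 S=107.7900 intr=39.7900 cont=40.5675 V=40.5675[hold]; j=3 S=141.4535 intr=6.1265 cont=17.7791 V=17.7791[hold]; j=4 S=185.6302 intr=0.0000 cont=4.4798 V=4.4798[hold]
k=3: j=0 S=71.7011 intr=75.8789 cont=75.1878 V=75.8789[EX]; j=1 S=94.0938 intr=53.4862 cont=53.1691 V=53.4862[EX]; j=2 S=123.4798 intr=24.1002 cont=29.4146 V=29.4146[hold]; j=3 S=162.0433 intr=0.0000 cont=11.2979 V=11.2979[hold]
k=2: j=0 S=82.1379 intr=65.4421 cont=64.7510 V=65.4421[EX]; j=1 S=107.7900 intr=39.7900 cont=41.6555 V=41.6555[hold]; j=2 S=141.4535 intr=6.1265 cont=20.5613 V=20.5613[hold]
k=1: j=0 S=94.0938 intr=53.4862 cont=53.6925 V=53.6925[hold]; j=1 S=123.4798 intr=24.1002 cont=31.3126 V=31.3126[hold]
k=0: j=0 S=107.7900 intr=39.7900 cont=42.6747 V=42.6747[hold]

price = 42.6747
tree:
42.6747
53.6925 31.3126
65.4421 41.6555 20.5613
75.8789 53.4862 29.4146 11.2979
84.9895 65.4421 40.5675 17.7791 4.4798
92.9425 75.8789 53.4862 27.1530 7.9320 0.8331
99.8850 84.9895 65.4421 39.7900 13.9090 1.6201 0.0000
105.9453 92.9425 75.8789 53.4862 24.1002 3.1505 0.0000 0.0000
111.2356 99.8850 84.9895 65.4421 39.7900 6.1265 0.0000 0.0000 0.0000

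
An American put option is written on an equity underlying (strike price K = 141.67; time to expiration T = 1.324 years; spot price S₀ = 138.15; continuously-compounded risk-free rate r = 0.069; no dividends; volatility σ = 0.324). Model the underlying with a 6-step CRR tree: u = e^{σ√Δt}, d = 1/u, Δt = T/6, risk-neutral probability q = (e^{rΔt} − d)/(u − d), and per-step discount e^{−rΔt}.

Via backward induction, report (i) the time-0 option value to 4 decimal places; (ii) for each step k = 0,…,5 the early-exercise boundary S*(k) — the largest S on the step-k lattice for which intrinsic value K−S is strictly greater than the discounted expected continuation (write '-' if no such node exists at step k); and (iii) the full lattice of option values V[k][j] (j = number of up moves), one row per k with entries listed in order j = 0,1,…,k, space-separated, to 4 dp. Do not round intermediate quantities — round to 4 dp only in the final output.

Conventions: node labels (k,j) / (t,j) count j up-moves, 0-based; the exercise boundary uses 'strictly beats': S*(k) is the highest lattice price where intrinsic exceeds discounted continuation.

params: Δt=0.22067 u=1.16439 d=0.85882 q=0.51223 e^(-rΔt)=0.98489
t_6 payoffs: 86.2388 66.5158 39.7752 3.5200 0.0000 0.0000 0.0000
t_5: node(5,0) S=64.5437 payoff=77.1263 vs cont=74.9856 → 77.1263 [stop]  node(5,1) S=87.5090 payoff=54.1610 vs cont=52.0203 → 54.1610 [stop]  node(5,2) S=118.6456 payoff=23.0244 vs cont=20.8837 → 23.0244 [stop]  node(5,3) S=160.8608 payoff=0.0000 vs cont=1.6910 → 1.6910 [wait]  node(5,4) S=218.0967 payoff=0.0000 vs cont=0.0000 → 0.0000 [wait]  node(5,5) S=295.6977 payoff=0.0000 vs cont=0.0000 → 0.0000 [wait]  ⇒ S*(5)=118.6456
t_4: node(4,0) S=75.1542 payoff=66.5158 vs cont=64.3751 → 66.5158 [stop]  node(4,1) S=101.8948 payoff=39.7752 vs cont=37.6345 → 39.7752 [stop]  node(4,2) S=138.1500 payoff=3.5200 vs cont=11.9140 → 11.9140 [wait]  node(4,3) S=187.3052 payoff=0.0000 vs cont=0.8124 → 0.8124 [wait]  node(4,4) S=253.9502 payoff=0.0000 vs cont=0.0000 → 0.0000 [wait]  ⇒ S*(4)=101.8948
t_3: node(3,0) S=87.5090 payoff=54.1610 vs cont=52.0203 → 54.1610 [stop]  node(3,1) S=118.6456 payoff=23.0244 vs cont=25.1184 → 25.1184 [wait]  node(3,2) S=160.8608 payoff=0.0000 vs cont=6.1333 → 6.1333 [wait]  node(3,3) S=218.0967 payoff=0.0000 vs cont=0.3903 → 0.3903 [wait]  ⇒ S*(3)=87.5090
t_2: node(2,0) S=101.8948 payoff=39.7752 vs cont=38.6909 → 39.7752 [stop]  node(2,1) S=138.1500 payoff=3.5200 vs cont=15.1610 → 15.1610 [wait]  node(2,2) S=187.3052 payoff=0.0000 vs cont=3.1433 → 3.1433 [wait]  ⇒ S*(2)=101.8948
t_1: node(1,0) S=118.6456 payoff=23.0244 vs cont=26.7565 → 26.7565 [wait]  node(1,1) S=160.8608 payoff=0.0000 vs cont=8.8691 → 8.8691 [wait]  ⇒ S*(1)=-
t_0: node(0,0) S=138.1500 payoff=3.5200 vs cont=17.3281 → 17.3281 [wait]  ⇒ S*(0)=-

price = 17.3281
boundary = - - 101.8948 87.5090 101.8948 118.6456
tree:
17.3281
26.7565 8.8691
39.7752 15.1610 3.1433
54.1610 25.1184 6.1333 0.3903
66.5158 39.7752 11.9140 0.8124 0.0000
77.1263 54.1610 23.0244 1.6910 0.0000 0.0000
86.2388 66.5158 39.7752 3.5200 0.0000 0.0000 0.0000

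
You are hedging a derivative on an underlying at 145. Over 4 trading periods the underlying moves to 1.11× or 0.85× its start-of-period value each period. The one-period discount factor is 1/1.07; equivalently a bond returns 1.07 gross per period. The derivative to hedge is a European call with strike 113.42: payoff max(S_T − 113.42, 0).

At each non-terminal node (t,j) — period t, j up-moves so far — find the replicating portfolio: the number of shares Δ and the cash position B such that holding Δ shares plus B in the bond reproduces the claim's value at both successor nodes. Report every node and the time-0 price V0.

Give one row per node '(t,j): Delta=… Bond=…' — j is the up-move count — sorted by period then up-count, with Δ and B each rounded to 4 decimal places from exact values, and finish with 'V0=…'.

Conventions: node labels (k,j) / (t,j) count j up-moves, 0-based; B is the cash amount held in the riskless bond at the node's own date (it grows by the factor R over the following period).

Arbitrage-free pricing uses the up-move probability p* = (R−d)/(u−d) = 0.8462, discounting each step at R = 1.07.
At maturity the claim pays: V(4,0)=0.0000, V(4,1)=0.0000, V(4,2)=15.6579, V(4,3)=55.1405, V(4,4)=106.7002
Node (3,0) S=89.0481: V=(p*·0.0000+(1−p*)·0.0000)/1.07=0.0000; Δ=(0.0000−0.0000)/(98.8434−75.6909)=0.0000; B=V−Δ·S=0.0000
Node (3,1) S=116.2864: V=(p*·15.6579+(1−p*)·0.0000)/1.07=12.3822; Δ=(15.6579−0.0000)/(129.0779−98.8434)=0.5179; B=V−Δ·S=-47.8404
Node (3,2) S=151.8563: V=(p*·55.1405+(1−p*)·15.6579)/1.07=45.8563; Δ=(55.1405−15.6579)/(168.5605−129.0779)=1.0000; B=V−Δ·S=-106.0000
Node (3,3) S=198.3065: V=(p*·106.7002+(1−p*)·55.1405)/1.07=92.3065; Δ=(106.7002−55.1405)/(220.1202−168.5605)=1.0000; B=V−Δ·S=-106.0000
Node (2,0) S=104.7625: V=(p*·12.3822+(1−p*)·0.0000)/1.07=9.7918; Δ=(12.3822−0.0000)/(116.2864−89.0481)=0.4546; B=V−Δ·S=-37.8321
Node (2,1) S=136.8075: V=(p*·45.8563+(1−p*)·12.3822)/1.07=38.0434; Δ=(45.8563−12.3822)/(151.8563−116.2864)=0.9411; B=V−Δ·S=-90.7031
Node (2,2) S=178.6545: V=(p*·92.3065+(1−p*)·45.8563)/1.07=79.5891; Δ=(92.3065−45.8563)/(198.3065−151.8563)=1.0000; B=V−Δ·S=-99.0654
Node (1,0) S=123.2500: V=(p*·38.0434+(1−p*)·9.7918)/1.07=31.4925; Δ=(38.0434−9.7918)/(136.8075−104.7625)=0.8816; B=V−Δ·S=-77.1674
Node (1,1) S=160.9500: V=(p*·79.5891+(1−p*)·38.0434)/1.07=68.4088; Δ=(79.5891−38.0434)/(178.6545−136.8075)=0.9928; B=V−Δ·S=-91.3822
Node (0,0) S=145.0000: V=(p*·68.4088+(1−p*)·31.4925)/1.07=58.6256; Δ=(68.4088−31.4925)/(160.9500−123.2500)=0.9792; B=V−Δ·S=-83.3601
Sanity check at the root: Δ(0,0)·S0 + B(0,0) reproduces V0 = 58.6256.

(0,0): Delta=0.9792 Bond=-83.3601
(1,0): Delta=0.8816 Bond=-77.1674
(1,1): Delta=0.9928 Bond=-91.3822
(2,0): Delta=0.4546 Bond=-37.8321
(2,1): Delta=0.9411 Bond=-90.7031
(2,2): Delta=1.0000 Bond=-99.0654
(3,0): Delta=0.0000 Bond=0.0000
(3,1): Delta=0.5179 Bond=-47.8404
(3,2): Delta=1.0000 Bond=-106.0000
(3,3): Delta=1.0000 Bond=-106.0000
V0=58.6256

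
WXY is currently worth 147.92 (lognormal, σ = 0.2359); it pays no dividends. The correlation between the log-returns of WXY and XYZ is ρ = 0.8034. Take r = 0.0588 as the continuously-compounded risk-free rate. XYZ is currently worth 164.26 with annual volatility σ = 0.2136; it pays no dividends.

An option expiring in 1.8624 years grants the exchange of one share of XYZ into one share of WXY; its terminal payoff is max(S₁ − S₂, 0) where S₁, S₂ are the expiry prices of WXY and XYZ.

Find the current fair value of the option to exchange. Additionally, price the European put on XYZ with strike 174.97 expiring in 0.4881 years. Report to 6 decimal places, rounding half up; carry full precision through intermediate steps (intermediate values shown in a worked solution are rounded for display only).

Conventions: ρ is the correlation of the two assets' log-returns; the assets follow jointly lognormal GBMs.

exchange price = 5.628048
price(XYZ put K=174.97) = 13.084554

σ_eff = √(σ₁² + σ₂² − 2ρσ₁σ₂) = √(0.2359² + 0.2136² − 2·0.8034·0.2359·0.2136) = 0.142513
d₁ = (ln(S₁/S₂) + (q₂ − q₁ + σ_eff²/2)T) / (σ_eff√T) = (ln(147.92/164.26) + (0.0 − 0.0 + 0.010155)·1.8624) / 0.194487 = -0.441501
d₂ = d₁ − σ_eff√T = -0.441501 − 0.194487 = -0.635988
N(d₁) = 0.329425,  N(d₂) = 0.262392
V = S₁·e^{−q₁T}·N(d₁) − S₂·e^{−q₂T}·N(d₂) = 48.728552 − 43.100504 = 5.628048
[vanilla: XYZ put K=174.97]
σ√T = 0.2136·√0.4881 = 0.149230
d₁ = (ln(S/K) + (r+σ²/2)T) / (σ√T) = (ln(164.26/174.97) + (0.0588+0.2136²/2)·0.4881) / 0.149230 = (-0.063164 + 0.039835) / 0.149230 = -0.156329
d₂ = d₁ − σ√T = -0.156329 − 0.149230 = -0.305559
e^{−rT} = 0.971708
N(−d₁) = 0.562113,  N(−d₂) = 0.620030
price = K·e^{−rT}·N(−d₂) − S·N(−d₁) = 105.417256 − 92.332702 = 13.084554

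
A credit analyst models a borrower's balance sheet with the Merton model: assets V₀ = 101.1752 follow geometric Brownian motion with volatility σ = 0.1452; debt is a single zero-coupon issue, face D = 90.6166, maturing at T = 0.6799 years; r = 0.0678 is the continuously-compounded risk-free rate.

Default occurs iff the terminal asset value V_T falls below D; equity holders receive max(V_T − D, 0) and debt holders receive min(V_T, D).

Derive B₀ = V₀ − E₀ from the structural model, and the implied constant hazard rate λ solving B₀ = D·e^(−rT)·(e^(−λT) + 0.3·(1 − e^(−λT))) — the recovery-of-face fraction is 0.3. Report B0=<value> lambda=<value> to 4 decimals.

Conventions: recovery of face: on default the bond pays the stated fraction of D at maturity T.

Work the structural quantities from V₀ = 101.1752 against face 90.6166:
d₁ = [ln(V₀/D) + (r + σ²/2)T] / (σ√T)
   = [ln(101.1752/90.6166) + (0.0678 + 0.5·0.1452²)·0.6799] / (0.1452·√0.6799)
   = [0.110216 + 0.053264] / 0.119726 = 1.365454
d₂ = d₁ − σ√T = 1.365454 − 0.119726 = 1.245728
N(d₁) = 0.913945,  N(d₂) = 0.893568,  e^(−rT) = 0.954949
E₀ = V₀·N(d₁) − D·e^(−rT)·N(d₂)
   = 101.1752·0.913945 − 90.6166·0.954949·0.893568 = 15.144333
B₀ = V₀ − E₀ = 101.1752 − 15.144333 = 86.030867
e^(−λT) = (B₀·e^(rT)/D − 0.3)/(1 − 0.3) = (86.0309·1.047176/90.6166 − 0.3)/0.7 = 0.99169045
λ = −ln(0.99169045)/0.6799 = 0.012273

B0=86.0309 lambda=0.0123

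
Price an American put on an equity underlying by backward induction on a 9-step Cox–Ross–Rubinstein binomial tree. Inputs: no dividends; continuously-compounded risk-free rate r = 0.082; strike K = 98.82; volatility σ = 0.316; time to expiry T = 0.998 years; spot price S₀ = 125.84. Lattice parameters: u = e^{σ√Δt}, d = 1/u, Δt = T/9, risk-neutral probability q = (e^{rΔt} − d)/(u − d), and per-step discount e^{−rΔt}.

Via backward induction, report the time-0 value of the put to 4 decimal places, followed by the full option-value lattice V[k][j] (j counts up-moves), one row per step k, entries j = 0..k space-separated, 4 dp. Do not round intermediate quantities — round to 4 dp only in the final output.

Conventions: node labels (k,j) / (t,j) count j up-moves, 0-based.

price = 3.0165
tree:
3.0165
4.8473 1.3596
7.6086 2.3537 0.4551
11.6189 3.9970 0.8603 0.0847
17.1797 6.6300 1.6081 0.1769 0.0000
24.4635 10.6795 2.9644 0.3697 0.0000 0.0000
31.8902 16.5687 5.3672 0.7724 0.0000 0.0000 0.0000
38.5752 24.4635 9.4869 1.6139 0.0000 0.0000 0.0000 0.0000
44.5925 31.8902 16.2126 3.3722 0.0000 0.0000 0.0000 0.0000 0.0000
50.0088 38.5752 24.4635 7.0461 0.0000 0.0000 0.0000 0.0000 0.0000 0.0000

Δt=0.11089, u=1.11096, d=0.90012, q=0.51704, disc=e^(-rΔt)=0.99095
k=9 terminal: V=max(K-S,0) → 50.0088 38.5752 24.4635 7.0461 0.0000 0.0000 0.0000 0.0000 0.0000 0.0000
k=8: j=0 S=54.2275 intr=44.5925 cont=43.6980 V=44.5925[EX]; j=1 S=66.9298 intr=31.8902 cont=30.9958 V=31.8902[EX]; j=2 S=82.6074 intr=16.2126 cont=15.3181 V=16.2126[EX]; j=3 S=101.9574 intr=0.0000 cont=3.3722 V=3.3722[hold]; j=4 S=125.8400 intr=0.0000 cont=0.0000 V=0.0000[hold]; j=5 S=155.3168 intr=0.0000 cont=0.0000 V=0.0000[hold]; j=6 S=191.6984 intr=0.0000 cont=0.0000 V=0.0000[hold]; j=7 S=236.6019 intr=0.0000 cont=0.0000 V=0.0000[hold]; j=8 S=292.0237 intr=0.0000 cont=0.0000 V=0.0000[hold]
k=7: j=0 S=60.2448 intr=38.5752 cont=37.6808 V=38.5752[EX]; j=1 S=74.3565 intr=24.4635 cont=23.5690 V=24.4635[EX]; j=2 S=91.7739 intr=7.0461 cont=9.4869 V=9.4869[hold]; j=3 S=113.2710 intr=0.0000 cont=1.6139 V=1.6139[hold]; j=4 S=139.8037 intr=0.0000 cont=0.0000 V=0.0000[hold]; j=5 S=172.5514 intr=0.0000 cont=0.0000 V=0.0000[hold]; j=6 S=212.9699 intr=0.0000 cont=0.0000 V=0.0000[hold]; j=7 S=262.8561 intr=0.0000 cont=0.0000 V=0.0000[hold]
k=6: j=0 S=66.9298 intr=31.8902 cont=30.9958 V=31.8902[EX]; j=1 S=82.6074 intr=16.2126 cont=16.5687 V=16.5687[hold]; j=2 S=101.9574 intr=0.0000 cont=5.3672 V=5.3672[hold]; j=3 S=125.8400 intr=0.0000 cont=0.7724 V=0.7724[hold]; j=4 S=155.3168 intr=0.0000 cont=0.0000 V=0.0000[hold]; j=5 S=191.6984 intr=0.0000 cont=0.0000 V=0.0000[hold]; j=6 S=236.6019 intr=0.0000 cont=0.0000 V=0.0000[hold]
k=5: j=0 S=74.3565 intr=24.4635 cont=23.7514 V=24.4635[EX]; j=1 S=91.7739 intr=7.0461 cont=10.6795 V=10.6795[hold]; j=2 S=113.2710 intr=0.0000 cont=2.9644 V=2.9644[hold]; j=3 S=139.8037 intr=0.0000 cont=0.3697 V=0.3697[hold]; j=4 S=172.5514 intr=0.0000 cont=0.0000 V=0.0000[hold]; j=5 S=212.9699 intr=0.0000 cont=0.0000 V=0.0000[hold]
k=4: j=0 S=82.6074 intr=16.2126 cont=17.1797 V=17.1797[hold]; j=1 S=101.9574 intr=0.0000 cont=6.6300 V=6.6300[hold]; j=2 S=125.8400 intr=0.0000 cont=1.6081 V=1.6081[hold]; j=3 S=155.3168 intr=0.0000 cont=0.1769 V=0.1769[hold]; j=4 S=191.6984 intr=0.0000 cont=0.0000 V=0.0000[hold]
k=3: j=0 S=91.7739 intr=7.0461 cont=11.6189 V=11.6189[hold]; j=1 S=113.2710 intr=0.0000 cont=3.9970 V=3.9970[hold]; j=2 S=139.8037 intr=0.0000 cont=0.8603 V=0.8603[hold]; j=3 S=172.5514 intr=0.0000 cont=0.0847 V=0.0847[hold]
k=2: j=0 S=101.9574 intr=0.0000 cont=7.6086 V=7.6086[hold]; j=1 S=125.8400 intr=0.0000 cont=2.3537 V=2.3537[hold]; j=2 S=155.3168 intr=0.0000 cont=0.4551 V=0.4551[hold]
k=1: j=0 S=113.2710 intr=0.0000 cont=4.8473 V=4.8473[hold]; j=1 S=139.8037 intr=0.0000 cont=1.3596 V=1.3596[hold]
k=0: j=0 S=125.8400 intr=0.0000 cont=3.0165 V=3.0165[hold]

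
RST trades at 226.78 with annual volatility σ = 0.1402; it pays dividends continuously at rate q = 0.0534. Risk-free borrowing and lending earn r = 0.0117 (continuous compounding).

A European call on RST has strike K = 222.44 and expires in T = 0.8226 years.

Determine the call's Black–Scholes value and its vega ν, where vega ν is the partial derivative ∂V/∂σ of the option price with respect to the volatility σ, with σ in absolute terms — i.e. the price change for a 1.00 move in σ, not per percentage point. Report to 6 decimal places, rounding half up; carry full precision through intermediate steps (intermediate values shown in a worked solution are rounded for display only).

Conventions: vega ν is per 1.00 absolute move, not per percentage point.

σ√T = 0.1402·√0.8226 = 0.127158
d₁ = (ln(S/K) + (r−q+σ²/2)T) / (σ√T) = (ln(226.78/222.44) + (0.0117−0.0534+0.1402²/2)·0.8226) / 0.127158 = (0.019323 − 0.026218) / 0.127158 = -0.054223
d₂ = d₁ − σ√T = -0.054223 − 0.127158 = -0.181381
e^{−rT} = 0.990422
e^{−qT} = 0.957024
N(d₁) = 0.478379,  N(d₂) = 0.428034
Call price V = S·e^{−qT}·N(d₁) − K·e^{−rT}·N(d₂) = 103.824375 − 94.299983 = 9.524392
φ(d₁) = (1/√(2π))·e^{−d₁²/2} = 0.398356
ν = S·e^{−qT}·φ(d₁)·√T = 78.413987

price = 9.524392
ν = 78.413987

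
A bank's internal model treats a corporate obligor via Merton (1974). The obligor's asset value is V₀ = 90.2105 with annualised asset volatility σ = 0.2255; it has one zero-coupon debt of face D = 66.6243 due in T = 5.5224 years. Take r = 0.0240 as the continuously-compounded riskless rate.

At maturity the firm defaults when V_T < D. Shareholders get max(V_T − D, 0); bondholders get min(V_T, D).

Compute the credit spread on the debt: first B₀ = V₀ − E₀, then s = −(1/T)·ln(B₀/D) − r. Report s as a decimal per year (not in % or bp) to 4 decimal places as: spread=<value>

With assets at 90.2105 and a single debt payment of 66.6243 at 5.5224 years:
d₁ = [ln(V₀/D) + (r + σ²/2)T] / (σ√T)
   = [ln(90.2105/66.6243) + (0.0240 + 0.5·0.2255²)·5.5224] / (0.2255·√5.5224)
   = [0.303076 + 0.272945] / 0.529920 = 1.086997
d₂ = d₁ − σ√T = 1.086997 − 0.529920 = 0.557077
N(d₁) = 0.861481,  N(d₂) = 0.711263,  e^(−rT) = 0.875870
E₀ = V₀·N(d₁) − D·e^(−rT)·N(d₂)
   = 90.2105·0.861481 − 66.6243·0.875870·0.711263 = 36.209452
B₀ = V₀ − E₀ = 90.2105 − 36.209452 = 54.001048
spread = −(1/T)·ln(B₀/D) − r = −(1/5.5224)·ln(54.001048/66.6243) − 0.0240 = 0.01403888

spread=0.0140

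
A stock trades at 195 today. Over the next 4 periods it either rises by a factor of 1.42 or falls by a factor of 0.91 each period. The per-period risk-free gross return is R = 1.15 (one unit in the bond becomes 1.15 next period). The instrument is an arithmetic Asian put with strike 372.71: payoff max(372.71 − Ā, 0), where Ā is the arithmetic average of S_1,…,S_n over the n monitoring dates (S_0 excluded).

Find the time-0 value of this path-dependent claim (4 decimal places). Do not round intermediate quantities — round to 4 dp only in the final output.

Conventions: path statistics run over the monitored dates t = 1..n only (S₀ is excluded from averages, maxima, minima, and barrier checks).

Risk-neutral up-probability p* = (R−d)/(u−d) = (1.15−0.91)/(1.42−0.91) = 0.4706; the claim prices as the p*-weighted sum of path payoffs discounted by R^4.
Enumerate all 2^4 = 16 price paths (U = up ×1.42, D = down ×0.91); each path with k up-moves has probability p*^k·(1−p*)^(4−k).
DDDD: Ā=154.8993, payoff=217.8107, prob=0.078555
UDDD: Ā=241.7109, payoff=130.9991, prob=0.069827
DUDD: Ā=216.8484, payoff=155.8616, prob=0.069827
UUDD: Ā=338.3789, payoff=34.3311, prob=0.062068
DDUD: Ā=194.2235, payoff=178.4865, prob=0.069827
UDUD: Ā=303.0741, payoff=69.6359, prob=0.062068
DUUD: Ā=278.2116, payoff=94.4984, prob=0.062068
UUUD: Ā=434.1324, payoff=0.0000, prob=0.055172
DDDU: Ā=173.6349, payoff=199.0751, prob=0.069827
UDDU: Ā=270.9468, payoff=101.7632, prob=0.062068
DUDU: Ā=246.0843, payoff=126.6257, prob=0.062068
UUDU: Ā=383.9997, payoff=0.0000, prob=0.055172
DDUU: Ā=223.4594, payoff=149.2506, prob=0.062068
UDUU: Ā=348.6949, payoff=24.0151, prob=0.055172
DUUU: Ā=323.8324, payoff=48.8776, prob=0.055172
UUUU: Ā=505.3209, payoff=0.0000, prob=0.049042
Price = Σ prob·payoff / R^4 = 103.284011 / 1.749006 = 59.0530

price = 59.0530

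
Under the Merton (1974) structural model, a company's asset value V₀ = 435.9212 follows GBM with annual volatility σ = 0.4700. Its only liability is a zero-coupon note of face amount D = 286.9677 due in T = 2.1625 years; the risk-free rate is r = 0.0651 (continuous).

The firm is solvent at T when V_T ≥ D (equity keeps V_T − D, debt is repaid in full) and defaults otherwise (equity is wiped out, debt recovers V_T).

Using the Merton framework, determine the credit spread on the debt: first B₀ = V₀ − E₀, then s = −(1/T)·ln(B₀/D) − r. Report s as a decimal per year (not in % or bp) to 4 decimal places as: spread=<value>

Equity is a call on the firm's assets struck at D = 286.9677:
d₁ = [ln(V₀/D) + (r + σ²/2)T] / (σ√T)
   = [ln(435.9212/286.9677) + (0.0651 + 0.5·0.4700²)·2.1625] / (0.4700·√2.1625)
   = [0.418092 + 0.379627] / 0.691156 = 1.154181
d₂ = d₁ − σ√T = 1.154181 − 0.691156 = 0.463025
N(d₁) = 0.875787,  N(d₂) = 0.678327,  e^(−rT) = 0.868681
E₀ = V₀·N(d₁) − D·e^(−rT)·N(d₂)
   = 435.9212·0.875787 − 286.9677·0.868681·0.678327 = 212.678411
B₀ = V₀ − E₀ = 435.9212 − 212.678411 = 223.242789
spread = −(1/T)·ln(B₀/D) − r = −(1/2.1625)·ln(223.242789/286.9677) − 0.0651 = 0.05102011

spread=0.0510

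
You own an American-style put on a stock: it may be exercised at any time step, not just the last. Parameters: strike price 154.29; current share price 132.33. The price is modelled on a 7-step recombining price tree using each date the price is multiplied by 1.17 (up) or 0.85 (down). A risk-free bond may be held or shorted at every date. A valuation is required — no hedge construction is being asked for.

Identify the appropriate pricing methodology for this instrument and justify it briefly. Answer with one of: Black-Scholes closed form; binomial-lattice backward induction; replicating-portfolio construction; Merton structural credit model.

Key observation: with exercise allowed before expiry on a discrete up/down model (7 steps from spot 132.33), the strike-154.29 put's value must be rolled back through the tree testing early exercise at each node.

framework: binomial-lattice backward induction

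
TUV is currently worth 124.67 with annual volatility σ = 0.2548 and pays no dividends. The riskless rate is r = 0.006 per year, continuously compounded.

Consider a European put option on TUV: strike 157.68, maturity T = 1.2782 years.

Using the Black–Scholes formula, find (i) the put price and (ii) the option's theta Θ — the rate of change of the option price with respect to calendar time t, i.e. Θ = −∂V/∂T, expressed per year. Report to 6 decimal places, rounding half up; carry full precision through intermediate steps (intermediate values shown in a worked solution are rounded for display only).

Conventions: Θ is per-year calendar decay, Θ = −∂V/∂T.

price = 36.708183
Θ = -3.778594

σ√T = 0.2548·√1.2782 = 0.288071
d₁ = (ln(S/K) + (r+σ²/2)T) / (σ√T) = (ln(124.67/157.68) + (0.006+0.2548²/2)·1.2782) / 0.288071 = (-0.234897 + 0.049162) / 0.288071 = -0.644758
d₂ = d₁ − σ√T = -0.644758 − 0.288071 = -0.932829
e^{−rT} = 0.992360
N(−d₁) = 0.740458,  N(−d₂) = 0.824546
Put price V = K·e^{−rT}·N(−d₂) − S·N(−d₁) = 129.021098 − 92.312915 = 36.708183
φ(d₁) = (1/√(2π))·e^{−d₁²/2} = 0.324070
Θ = −S·φ(d₁)·σ/(2√T) + r·K·e^{−rT}·N(−d₂) = −4.552721 + 0.774127 = -3.778594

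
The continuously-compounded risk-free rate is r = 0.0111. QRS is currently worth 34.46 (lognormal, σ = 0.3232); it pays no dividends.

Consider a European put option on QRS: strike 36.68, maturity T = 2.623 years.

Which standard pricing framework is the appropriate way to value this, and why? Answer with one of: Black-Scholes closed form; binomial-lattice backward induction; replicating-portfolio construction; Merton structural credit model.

framework: Black-Scholes closed form

Key observation: a European-exercise option on QRS struck at 36.68 — a GBM underlying with constant parameters — admits an analytic price: the data contain no early exercise, no discrete tree, no debt structure.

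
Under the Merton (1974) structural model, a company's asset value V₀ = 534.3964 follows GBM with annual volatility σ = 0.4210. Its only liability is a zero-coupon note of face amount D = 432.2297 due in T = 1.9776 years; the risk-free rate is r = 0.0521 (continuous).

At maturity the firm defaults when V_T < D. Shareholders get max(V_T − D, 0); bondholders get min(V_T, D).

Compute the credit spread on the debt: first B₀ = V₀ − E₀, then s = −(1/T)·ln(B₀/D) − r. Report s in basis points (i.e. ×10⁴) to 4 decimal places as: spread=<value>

spread=688.9063

With assets at 534.3964 and a single debt payment of 432.2297 at 1.9776 years:
d₁ = [ln(V₀/D) + (r + σ²/2)T] / (σ√T)
   = [ln(534.3964/432.2297) + (0.0521 + 0.5·0.4210²)·1.9776] / (0.4210·√1.9776)
   = [0.212181 + 0.278289] / 0.592040 = 0.828439
d₂ = d₁ − σ√T = 0.828439 − 0.592040 = 0.236399
N(d₁) = 0.796289,  N(d₂) = 0.593438,  e^(−rT) = 0.902097
E₀ = V₀·N(d₁) − D·e^(−rT)·N(d₂)
   = 534.3964·0.796289 − 432.2297·0.902097·0.593438 = 194.144549
B₀ = V₀ − E₀ = 534.3964 − 194.144549 = 340.251851
spread = −(1/T)·ln(B₀/D) − r = −(1/1.9776)·ln(340.251851/432.2297) − 0.0521 = 0.06889063
in basis points: 0.06889063 × 10⁴ = 688.9063 bp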